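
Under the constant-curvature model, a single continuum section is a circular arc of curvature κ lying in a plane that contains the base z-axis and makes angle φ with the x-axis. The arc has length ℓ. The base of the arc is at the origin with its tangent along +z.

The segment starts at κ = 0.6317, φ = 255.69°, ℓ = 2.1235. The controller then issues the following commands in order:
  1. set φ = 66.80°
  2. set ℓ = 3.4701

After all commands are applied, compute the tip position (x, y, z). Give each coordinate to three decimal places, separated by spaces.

initial: κ=0.6317, φ=255.69°, ℓ=2.1235
cmd 1: set φ=66.80° → (κ,φ,ℓ)=(0.6317,66.80°,2.1235) → tip=(0.4818,1.1242,1.5416)
cmd 2: set ℓ=3.4701 → (κ,φ,ℓ)=(0.6317,66.80°,3.4701) → tip=(0.9866,2.3019,1.2872)

0.987 2.302 1.287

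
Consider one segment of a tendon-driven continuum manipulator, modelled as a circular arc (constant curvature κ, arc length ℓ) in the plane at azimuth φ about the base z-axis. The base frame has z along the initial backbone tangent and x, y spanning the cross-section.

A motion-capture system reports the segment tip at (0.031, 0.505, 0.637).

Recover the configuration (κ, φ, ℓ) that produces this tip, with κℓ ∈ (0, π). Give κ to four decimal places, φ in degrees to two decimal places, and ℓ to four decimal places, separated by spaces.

ρ = √(x²+y²) = √(0.031² + 0.505²) = 0.50595
φ = atan2(y, x) mod 360° = atan2(0.505, 0.031) = 86.4872°
|p|² = ρ² + z² = 0.50595² + 0.637² = 0.66175
κ = 2ρ / |p|² = 2×0.50595 / 0.66175 = 1.52912
θ = 2·atan2(ρ, z) = 2·atan2(0.50595, 0.637) = 1.34248 rad
ℓ = θ/κ = 1.34248/1.52912 = 0.87794

1.5291 86.49 0.8779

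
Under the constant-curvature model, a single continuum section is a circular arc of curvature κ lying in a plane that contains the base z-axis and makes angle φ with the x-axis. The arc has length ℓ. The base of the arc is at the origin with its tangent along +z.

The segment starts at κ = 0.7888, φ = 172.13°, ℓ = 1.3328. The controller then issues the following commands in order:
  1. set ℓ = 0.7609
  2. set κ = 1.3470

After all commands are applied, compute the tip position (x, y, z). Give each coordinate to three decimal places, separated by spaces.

-0.354 0.049 0.635

initial: κ=0.7888, φ=172.13°, ℓ=1.3328
cmd 1: set ℓ=0.7609 → (κ,φ,ℓ)=(0.7888,172.13°,0.7609) → tip=(-0.2195,0.0303,0.7160)
cmd 2: set κ=1.3470 → (κ,φ,ℓ)=(1.3470,172.13°,0.7609) → tip=(-0.3536,0.0489,0.6345)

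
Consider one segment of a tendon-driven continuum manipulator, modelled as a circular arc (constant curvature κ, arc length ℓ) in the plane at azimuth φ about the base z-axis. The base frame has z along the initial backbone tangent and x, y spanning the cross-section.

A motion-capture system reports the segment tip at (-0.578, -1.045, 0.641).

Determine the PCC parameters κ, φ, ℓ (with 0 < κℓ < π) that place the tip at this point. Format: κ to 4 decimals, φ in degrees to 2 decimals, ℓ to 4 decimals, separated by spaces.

ρ = √(x²+y²) = √(-0.578² + -1.045²) = 1.19420
φ = atan2(y, x) mod 360° = atan2(-1.045, -0.578) = 241.0526°
|p|² = ρ² + z² = 1.19420² + 0.641² = 1.83699
κ = 2ρ / |p|² = 2×1.19420 / 1.83699 = 1.30017
θ = 2·atan2(ρ, z) = 2·atan2(1.19420, 0.641) = 2.15635 rad
ℓ = θ/κ = 2.15635/1.30017 = 1.65851

1.3002 241.05 1.6585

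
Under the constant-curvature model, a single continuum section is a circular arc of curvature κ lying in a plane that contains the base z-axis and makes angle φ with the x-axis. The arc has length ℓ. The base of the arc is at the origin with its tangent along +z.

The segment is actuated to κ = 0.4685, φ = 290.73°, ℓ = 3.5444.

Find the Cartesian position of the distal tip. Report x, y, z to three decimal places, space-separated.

0.823 -2.175 2.126

θ = κ·ℓ = 0.4685 × 3.5444 = 1.66055 rad
ρ = (1 − cos θ)/κ = (1 − -0.08963)/0.4685 = 2.32579
z = sin θ / κ = 0.99597/0.4685 = 2.12588
x = ρ cos φ = 2.32579 × cos(290.73°) = 0.82325
y = ρ sin φ = 2.32579 × sin(290.73°) = -2.17522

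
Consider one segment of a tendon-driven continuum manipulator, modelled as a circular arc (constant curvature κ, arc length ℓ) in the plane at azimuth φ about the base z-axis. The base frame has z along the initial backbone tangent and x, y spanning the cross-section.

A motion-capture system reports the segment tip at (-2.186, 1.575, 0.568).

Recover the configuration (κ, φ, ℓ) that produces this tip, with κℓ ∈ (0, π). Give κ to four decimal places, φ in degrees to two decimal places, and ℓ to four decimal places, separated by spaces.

0.7107 144.23 3.8356

ρ = √(x²+y²) = √(-2.186² + 1.575²) = 2.69429
φ = atan2(y, x) mod 360° = atan2(1.575, -2.186) = 144.2275°
|p|² = ρ² + z² = 2.69429² + 0.568² = 7.58184
κ = 2ρ / |p|² = 2×2.69429 / 7.58184 = 0.71072
θ = 2·atan2(ρ, z) = 2·atan2(2.69429, 0.568) = 2.72605 rad
ℓ = θ/κ = 2.72605/0.71072 = 3.83560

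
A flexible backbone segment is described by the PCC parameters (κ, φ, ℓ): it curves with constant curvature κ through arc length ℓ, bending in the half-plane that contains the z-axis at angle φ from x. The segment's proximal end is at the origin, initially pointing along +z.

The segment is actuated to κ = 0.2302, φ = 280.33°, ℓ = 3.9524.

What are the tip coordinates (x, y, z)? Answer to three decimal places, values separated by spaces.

θ = κ·ℓ = 0.2302 × 3.9524 = 0.90984 rad
ρ = (1 − cos θ)/κ = (1 − 0.61387)/0.2302 = 1.67737
z = sin θ / κ = 0.78941/0.2302 = 3.42922
x = ρ cos φ = 1.67737 × cos(280.33°) = 0.30078
y = ρ sin φ = 1.67737 × sin(280.33°) = -1.65018

0.301 -1.650 3.429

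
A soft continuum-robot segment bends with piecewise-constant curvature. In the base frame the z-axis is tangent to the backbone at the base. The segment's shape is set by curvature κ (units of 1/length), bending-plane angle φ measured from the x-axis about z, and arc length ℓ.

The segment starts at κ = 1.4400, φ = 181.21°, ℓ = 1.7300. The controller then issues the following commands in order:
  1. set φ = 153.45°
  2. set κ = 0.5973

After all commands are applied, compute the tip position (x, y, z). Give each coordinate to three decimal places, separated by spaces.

initial: κ=1.4400, φ=181.21°, ℓ=1.7300
cmd 1: set φ=153.45° → (κ,φ,ℓ)=(1.4400,153.45°,1.7300) → tip=(-1.1156,0.5574,0.4205)
cmd 2: set κ=0.5973 → (κ,φ,ℓ)=(0.5973,153.45°,1.7300) → tip=(-0.7309,0.3652,1.4382)

-0.731 0.365 1.438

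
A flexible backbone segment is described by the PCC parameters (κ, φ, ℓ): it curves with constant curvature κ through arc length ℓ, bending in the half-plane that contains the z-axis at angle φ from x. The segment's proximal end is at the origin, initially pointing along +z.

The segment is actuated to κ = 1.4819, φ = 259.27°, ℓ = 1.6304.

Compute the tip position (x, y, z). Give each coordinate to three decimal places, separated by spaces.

-0.220 -1.159 0.448

θ = κ·ℓ = 1.4819 × 1.6304 = 2.41609 rad
ρ = (1 − cos θ)/κ = (1 − -0.74817)/1.4819 = 1.17968
z = sin θ / κ = 0.66351/1.4819 = 0.44774
x = ρ cos φ = 1.17968 × cos(259.27°) = -0.21963
y = ρ sin φ = 1.17968 × sin(259.27°) = -1.15905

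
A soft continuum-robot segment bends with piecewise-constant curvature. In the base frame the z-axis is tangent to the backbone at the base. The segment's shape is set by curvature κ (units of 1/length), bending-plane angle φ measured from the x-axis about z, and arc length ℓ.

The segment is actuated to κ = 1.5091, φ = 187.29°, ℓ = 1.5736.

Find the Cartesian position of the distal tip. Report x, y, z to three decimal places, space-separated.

-1.131 -0.145 0.460

θ = κ·ℓ = 1.5091 × 1.5736 = 2.37472 rad
ρ = (1 − cos θ)/κ = (1 − -0.72008)/1.5091 = 1.13981
z = sin θ / κ = 0.69389/1.5091 = 0.45980
x = ρ cos φ = 1.13981 × cos(187.29°) = -1.13059
y = ρ sin φ = 1.13981 × sin(187.29°) = -0.14463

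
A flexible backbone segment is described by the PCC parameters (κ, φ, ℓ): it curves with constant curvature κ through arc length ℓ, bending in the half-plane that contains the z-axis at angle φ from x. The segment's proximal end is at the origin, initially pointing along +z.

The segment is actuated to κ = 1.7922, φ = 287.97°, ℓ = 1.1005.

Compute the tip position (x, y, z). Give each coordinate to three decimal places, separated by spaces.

θ = κ·ℓ = 1.7922 × 1.1005 = 1.97232 rad
ρ = (1 − cos θ)/κ = (1 − -0.39082)/1.7922 = 0.77604
z = sin θ / κ = 0.92047/1.7922 = 0.51360
x = ρ cos φ = 0.77604 × cos(287.97°) = 0.23942
y = ρ sin φ = 0.77604 × sin(287.97°) = -0.73818

0.239 -0.738 0.514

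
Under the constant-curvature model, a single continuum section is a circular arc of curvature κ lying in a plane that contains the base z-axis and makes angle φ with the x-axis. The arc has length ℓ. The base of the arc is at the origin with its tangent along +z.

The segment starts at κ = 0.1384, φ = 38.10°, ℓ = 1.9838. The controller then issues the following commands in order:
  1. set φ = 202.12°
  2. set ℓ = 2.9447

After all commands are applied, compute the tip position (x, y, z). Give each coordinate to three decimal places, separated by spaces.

-0.548 -0.223 2.864

initial: κ=0.1384, φ=38.10°, ℓ=1.9838
cmd 1: set φ=202.12° → (κ,φ,ℓ)=(0.1384,202.12°,1.9838) → tip=(-0.2507,-0.1019,1.9590)
cmd 2: set ℓ=2.9447 → (κ,φ,ℓ)=(0.1384,202.12°,2.9447) → tip=(-0.5482,-0.2228,2.8639)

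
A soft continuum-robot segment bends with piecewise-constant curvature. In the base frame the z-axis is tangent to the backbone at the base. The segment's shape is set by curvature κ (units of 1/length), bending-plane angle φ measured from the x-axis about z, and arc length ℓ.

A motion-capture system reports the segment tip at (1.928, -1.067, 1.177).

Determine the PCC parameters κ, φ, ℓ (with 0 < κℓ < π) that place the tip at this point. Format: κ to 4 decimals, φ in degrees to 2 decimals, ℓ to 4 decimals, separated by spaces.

0.7062 331.04 3.0594

ρ = √(x²+y²) = √(1.928² + -1.067²) = 2.20356
φ = atan2(y, x) mod 360° = atan2(-1.067, 1.928) = 331.0388°
|p|² = ρ² + z² = 2.20356² + 1.177² = 6.24100
κ = 2ρ / |p|² = 2×2.20356 / 6.24100 = 0.70616
θ = 2·atan2(ρ, z) = 2·atan2(2.20356, 1.177) = 2.16043 rad
ℓ = θ/κ = 2.16043/0.70616 = 3.05942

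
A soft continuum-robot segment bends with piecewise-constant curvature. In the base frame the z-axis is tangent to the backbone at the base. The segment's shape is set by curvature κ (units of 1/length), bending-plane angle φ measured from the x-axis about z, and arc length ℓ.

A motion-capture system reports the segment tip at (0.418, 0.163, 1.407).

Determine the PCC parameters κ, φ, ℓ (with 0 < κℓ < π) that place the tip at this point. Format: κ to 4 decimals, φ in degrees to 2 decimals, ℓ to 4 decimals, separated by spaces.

ρ = √(x²+y²) = √(0.418² + 0.163²) = 0.44866
φ = atan2(y, x) mod 360° = atan2(0.163, 0.418) = 21.3034°
|p|² = ρ² + z² = 0.44866² + 1.407² = 2.18094
κ = 2ρ / |p|² = 2×0.44866 / 2.18094 = 0.41143
θ = 2·atan2(ρ, z) = 2·atan2(0.44866, 1.407) = 0.61736 rad
ℓ = θ/κ = 0.61736/0.41143 = 1.50052

0.4114 21.30 1.5005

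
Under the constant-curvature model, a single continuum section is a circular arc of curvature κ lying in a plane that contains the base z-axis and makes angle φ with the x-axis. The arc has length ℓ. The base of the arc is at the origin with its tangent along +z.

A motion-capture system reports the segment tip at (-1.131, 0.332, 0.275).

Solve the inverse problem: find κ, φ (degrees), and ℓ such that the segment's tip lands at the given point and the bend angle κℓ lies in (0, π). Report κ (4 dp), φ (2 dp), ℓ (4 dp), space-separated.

1.6092 163.64 1.6674

ρ = √(x²+y²) = √(-1.131² + 0.332²) = 1.17872
φ = atan2(y, x) mod 360° = atan2(0.332, -1.131) = 163.6406°
|p|² = ρ² + z² = 1.17872² + 0.275² = 1.46501
κ = 2ρ / |p|² = 2×1.17872 / 1.46501 = 1.60917
θ = 2·atan2(ρ, z) = 2·atan2(1.17872, 0.275) = 2.68319 rad
ℓ = θ/κ = 2.68319/1.60917 = 1.66744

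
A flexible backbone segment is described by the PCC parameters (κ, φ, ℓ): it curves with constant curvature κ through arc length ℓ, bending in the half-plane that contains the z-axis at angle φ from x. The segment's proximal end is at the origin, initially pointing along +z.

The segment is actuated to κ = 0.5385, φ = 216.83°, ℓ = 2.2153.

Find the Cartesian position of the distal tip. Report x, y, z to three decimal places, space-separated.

θ = κ·ℓ = 0.5385 × 2.2153 = 1.19294 rad
ρ = (1 − cos θ)/κ = (1 − 0.36893)/0.5385 = 1.17190
z = sin θ / κ = 0.92946/0.5385 = 1.72601
x = ρ cos φ = 1.17190 × cos(216.83°) = -0.93801
y = ρ sin φ = 1.17190 × sin(216.83°) = -0.70249

-0.938 -0.702 1.726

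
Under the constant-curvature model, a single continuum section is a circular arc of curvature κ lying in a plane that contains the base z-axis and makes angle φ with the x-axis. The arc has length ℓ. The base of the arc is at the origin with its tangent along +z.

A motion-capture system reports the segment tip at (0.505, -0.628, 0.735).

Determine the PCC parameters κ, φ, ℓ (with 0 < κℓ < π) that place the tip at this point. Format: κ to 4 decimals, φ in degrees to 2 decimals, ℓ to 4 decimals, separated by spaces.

ρ = √(x²+y²) = √(0.505² + -0.628²) = 0.80586
φ = atan2(y, x) mod 360° = atan2(-0.628, 0.505) = 308.8042°
|p|² = ρ² + z² = 0.80586² + 0.735² = 1.18963
κ = 2ρ / |p|² = 2×0.80586 / 1.18963 = 1.35480
θ = 2·atan2(ρ, z) = 2·atan2(0.80586, 0.735) = 1.66271 rad
ℓ = θ/κ = 1.66271/1.35480 = 1.22727

1.3548 308.80 1.2273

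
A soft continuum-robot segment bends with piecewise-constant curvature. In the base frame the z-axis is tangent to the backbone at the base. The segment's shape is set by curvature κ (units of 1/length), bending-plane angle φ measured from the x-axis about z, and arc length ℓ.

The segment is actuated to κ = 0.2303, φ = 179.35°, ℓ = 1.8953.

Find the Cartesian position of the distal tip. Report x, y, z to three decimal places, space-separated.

θ = κ·ℓ = 0.2303 × 1.8953 = 0.43649 rad
ρ = (1 − cos θ)/κ = (1 − 0.90624)/0.2303 = 0.40711
z = sin θ / κ = 0.42276/0.2303 = 1.83569
x = ρ cos φ = 0.40711 × cos(179.35°) = -0.40709
y = ρ sin φ = 0.40711 × sin(179.35°) = 0.00462

-0.407 0.005 1.836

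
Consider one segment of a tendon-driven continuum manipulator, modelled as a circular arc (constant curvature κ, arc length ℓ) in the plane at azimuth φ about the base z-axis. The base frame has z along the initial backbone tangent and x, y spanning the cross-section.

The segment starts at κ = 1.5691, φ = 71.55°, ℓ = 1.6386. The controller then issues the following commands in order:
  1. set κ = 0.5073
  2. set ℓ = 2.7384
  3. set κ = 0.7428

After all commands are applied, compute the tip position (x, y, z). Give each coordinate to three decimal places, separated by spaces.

initial: κ=1.5691, φ=71.55°, ℓ=1.6386
cmd 1: set κ=0.5073 → (κ,φ,ℓ)=(0.5073,71.55°,1.6386) → tip=(0.2034,0.6097,1.4563)
cmd 2: set ℓ=2.7384 → (κ,φ,ℓ)=(0.5073,71.55°,2.7384) → tip=(0.5112,1.5322,1.9388)
cmd 3: set κ=0.7428 → (κ,φ,ℓ)=(0.7428,71.55°,2.7384) → tip=(0.6165,1.8478,1.2043)

0.616 1.848 1.204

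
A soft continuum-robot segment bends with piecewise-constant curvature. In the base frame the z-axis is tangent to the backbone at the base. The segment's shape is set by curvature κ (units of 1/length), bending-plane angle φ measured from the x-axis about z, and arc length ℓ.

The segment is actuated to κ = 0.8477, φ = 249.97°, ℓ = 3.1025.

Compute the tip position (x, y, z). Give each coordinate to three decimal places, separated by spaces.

θ = κ·ℓ = 0.8477 × 3.1025 = 2.62999 rad
ρ = (1 − cos θ)/κ = (1 − -0.87196)/0.8477 = 2.20828
z = sin θ / κ = 0.48958/0.8477 = 0.57753
x = ρ cos φ = 2.20828 × cos(249.97°) = -0.75636
y = ρ sin φ = 2.20828 × sin(249.97°) = -2.07471

-0.756 -2.075 0.578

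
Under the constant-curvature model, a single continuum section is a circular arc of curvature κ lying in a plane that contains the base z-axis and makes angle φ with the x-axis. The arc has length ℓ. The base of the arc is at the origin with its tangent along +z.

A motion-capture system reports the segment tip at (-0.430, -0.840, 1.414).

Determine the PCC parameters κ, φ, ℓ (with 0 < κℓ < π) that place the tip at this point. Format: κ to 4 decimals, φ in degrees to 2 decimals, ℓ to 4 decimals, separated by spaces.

ρ = √(x²+y²) = √(-0.430² + -0.840²) = 0.94366
φ = atan2(y, x) mod 360° = atan2(-0.840, -0.430) = 242.8919°
|p|² = ρ² + z² = 0.94366² + 1.414² = 2.88990
κ = 2ρ / |p|² = 2×0.94366 / 2.88990 = 0.65308
θ = 2·atan2(ρ, z) = 2·atan2(0.94366, 1.414) = 1.17698 rad
ℓ = θ/κ = 1.17698/0.65308 = 1.80221

0.6531 242.89 1.8022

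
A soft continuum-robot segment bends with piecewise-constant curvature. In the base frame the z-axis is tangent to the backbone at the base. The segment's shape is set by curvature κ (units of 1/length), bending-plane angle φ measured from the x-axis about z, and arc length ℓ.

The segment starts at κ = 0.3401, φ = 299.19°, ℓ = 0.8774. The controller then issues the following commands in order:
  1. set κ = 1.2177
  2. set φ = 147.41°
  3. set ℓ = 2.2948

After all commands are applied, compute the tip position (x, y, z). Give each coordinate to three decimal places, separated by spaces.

initial: κ=0.3401, φ=299.19°, ℓ=0.8774
cmd 1: set κ=1.2177 → (κ,φ,ℓ)=(1.2177,299.19°,0.8774) → tip=(0.2077,-0.3717,0.7197)
cmd 2: set φ=147.41° → (κ,φ,ℓ)=(1.2177,147.41°,0.8774) → tip=(-0.3587,0.2293,0.7197)
cmd 3: set ℓ=2.2948 → (κ,φ,ℓ)=(1.2177,147.41°,2.2948) → tip=(-1.3425,0.8583,0.2794)

-1.343 0.858 0.279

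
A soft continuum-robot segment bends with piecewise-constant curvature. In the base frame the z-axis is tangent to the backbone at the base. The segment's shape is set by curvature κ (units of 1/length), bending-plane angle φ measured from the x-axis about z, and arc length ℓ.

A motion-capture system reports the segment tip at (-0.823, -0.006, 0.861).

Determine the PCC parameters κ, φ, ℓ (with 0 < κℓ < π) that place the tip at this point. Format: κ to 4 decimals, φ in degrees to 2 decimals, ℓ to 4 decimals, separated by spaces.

ρ = √(x²+y²) = √(-0.823² + -0.006²) = 0.82302
φ = atan2(y, x) mod 360° = atan2(-0.006, -0.823) = 180.4177°
|p|² = ρ² + z² = 0.82302² + 0.861² = 1.41869
κ = 2ρ / |p|² = 2×0.82302 / 1.41869 = 1.16026
θ = 2·atan2(ρ, z) = 2·atan2(0.82302, 0.861) = 1.52570 rad
ℓ = θ/κ = 1.52570/1.16026 = 1.31496

1.1603 180.42 1.3150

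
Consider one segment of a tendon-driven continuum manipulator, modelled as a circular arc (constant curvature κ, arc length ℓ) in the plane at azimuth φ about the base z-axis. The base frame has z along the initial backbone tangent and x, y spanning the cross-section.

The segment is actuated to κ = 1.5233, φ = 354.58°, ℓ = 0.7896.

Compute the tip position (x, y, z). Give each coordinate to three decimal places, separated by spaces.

θ = κ·ℓ = 1.5233 × 0.7896 = 1.20280 rad
ρ = (1 − cos θ)/κ = (1 − 0.35975)/1.5233 = 0.42031
z = sin θ / κ = 0.93305/1.5233 = 0.61252
x = ρ cos φ = 0.42031 × cos(354.58°) = 0.41843
y = ρ sin φ = 0.42031 × sin(354.58°) = -0.03970

0.418 -0.040 0.613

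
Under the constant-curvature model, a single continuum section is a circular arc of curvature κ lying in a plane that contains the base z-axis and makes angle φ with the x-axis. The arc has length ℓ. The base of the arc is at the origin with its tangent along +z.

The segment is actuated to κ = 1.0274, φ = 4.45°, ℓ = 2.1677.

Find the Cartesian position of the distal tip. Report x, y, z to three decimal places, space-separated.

θ = κ·ℓ = 1.0274 × 2.1677 = 2.22709 rad
ρ = (1 − cos θ)/κ = (1 − -0.61019)/1.0274 = 1.56725
z = sin θ / κ = 0.79226/1.0274 = 0.77113
x = ρ cos φ = 1.56725 × cos(4.45°) = 1.56252
y = ρ sin φ = 1.56725 × sin(4.45°) = 0.12160

1.563 0.122 0.771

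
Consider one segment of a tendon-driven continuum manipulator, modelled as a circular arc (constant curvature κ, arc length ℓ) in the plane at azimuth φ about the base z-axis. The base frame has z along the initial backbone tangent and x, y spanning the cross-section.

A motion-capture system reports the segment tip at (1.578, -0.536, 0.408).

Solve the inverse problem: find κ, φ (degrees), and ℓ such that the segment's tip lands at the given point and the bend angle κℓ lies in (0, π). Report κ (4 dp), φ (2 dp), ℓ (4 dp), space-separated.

ρ = √(x²+y²) = √(1.578² + -0.536²) = 1.66655
φ = atan2(y, x) mod 360° = atan2(-0.536, 1.578) = 341.2389°
|p|² = ρ² + z² = 1.66655² + 0.408² = 2.94384
κ = 2ρ / |p|² = 2×1.66655 / 2.94384 = 1.13223
θ = 2·atan2(ρ, z) = 2·atan2(1.66655, 0.408) = 2.66140 rad
ℓ = θ/κ = 2.66140/1.13223 = 2.35059

1.1322 341.24 2.3506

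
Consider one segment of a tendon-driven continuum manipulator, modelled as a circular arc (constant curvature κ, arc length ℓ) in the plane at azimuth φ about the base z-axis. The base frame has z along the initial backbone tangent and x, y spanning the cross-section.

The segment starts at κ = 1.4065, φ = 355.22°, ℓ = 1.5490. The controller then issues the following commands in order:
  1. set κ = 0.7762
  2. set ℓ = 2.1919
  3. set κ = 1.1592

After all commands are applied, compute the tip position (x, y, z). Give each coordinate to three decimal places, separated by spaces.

1.569 -0.131 0.488

initial: κ=1.4065, φ=355.22°, ℓ=1.5490
cmd 1: set κ=0.7762 → (κ,φ,ℓ)=(0.7762,355.22°,1.5490) → tip=(0.8214,-0.0687,1.2019)
cmd 2: set ℓ=2.1919 → (κ,φ,ℓ)=(0.7762,355.22°,2.1919) → tip=(1.4510,-0.1213,1.2774)
cmd 3: set κ=1.1592 → (κ,φ,ℓ)=(1.1592,355.22°,2.1919) → tip=(1.5688,-0.1312,0.4876)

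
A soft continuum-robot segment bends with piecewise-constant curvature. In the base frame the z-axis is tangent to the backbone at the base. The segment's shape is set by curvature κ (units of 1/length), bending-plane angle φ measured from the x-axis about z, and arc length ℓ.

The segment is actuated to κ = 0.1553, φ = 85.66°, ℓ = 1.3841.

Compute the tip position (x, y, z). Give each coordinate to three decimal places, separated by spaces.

0.011 0.148 1.373

θ = κ·ℓ = 0.1553 × 1.3841 = 0.21495 rad
ρ = (1 − cos θ)/κ = (1 − 0.97699)/0.1553 = 0.14818
z = sin θ / κ = 0.21330/0.1553 = 1.37347
x = ρ cos φ = 0.14818 × cos(85.66°) = 0.01121
y = ρ sin φ = 0.14818 × sin(85.66°) = 0.14776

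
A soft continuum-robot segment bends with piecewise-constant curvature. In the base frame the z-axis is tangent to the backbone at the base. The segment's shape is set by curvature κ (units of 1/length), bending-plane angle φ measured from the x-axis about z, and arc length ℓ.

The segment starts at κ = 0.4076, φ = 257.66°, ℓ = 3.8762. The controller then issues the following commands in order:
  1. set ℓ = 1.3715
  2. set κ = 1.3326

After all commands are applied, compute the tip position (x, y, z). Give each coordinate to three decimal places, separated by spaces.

initial: κ=0.4076, φ=257.66°, ℓ=3.8762
cmd 1: set ℓ=1.3715 → (κ,φ,ℓ)=(0.4076,257.66°,1.3715) → tip=(-0.0798,-0.3648,1.3012)
cmd 2: set κ=1.3326 → (κ,φ,ℓ)=(1.3326,257.66°,1.3715) → tip=(-0.2011,-0.9193,0.7258)

-0.201 -0.919 0.726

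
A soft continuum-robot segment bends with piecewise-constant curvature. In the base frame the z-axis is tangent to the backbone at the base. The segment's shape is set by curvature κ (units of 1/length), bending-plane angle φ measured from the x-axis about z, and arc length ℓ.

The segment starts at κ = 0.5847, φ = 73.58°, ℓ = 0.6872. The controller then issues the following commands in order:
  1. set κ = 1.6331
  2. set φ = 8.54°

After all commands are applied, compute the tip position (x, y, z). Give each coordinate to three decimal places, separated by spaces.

initial: κ=0.5847, φ=73.58°, ℓ=0.6872
cmd 1: set κ=1.6331 → (κ,φ,ℓ)=(1.6331,73.58°,0.6872) → tip=(0.0980,0.3327,0.5518)
cmd 2: set φ=8.54° → (κ,φ,ℓ)=(1.6331,8.54°,0.6872) → tip=(0.3430,0.0515,0.5518)

0.343 0.051 0.552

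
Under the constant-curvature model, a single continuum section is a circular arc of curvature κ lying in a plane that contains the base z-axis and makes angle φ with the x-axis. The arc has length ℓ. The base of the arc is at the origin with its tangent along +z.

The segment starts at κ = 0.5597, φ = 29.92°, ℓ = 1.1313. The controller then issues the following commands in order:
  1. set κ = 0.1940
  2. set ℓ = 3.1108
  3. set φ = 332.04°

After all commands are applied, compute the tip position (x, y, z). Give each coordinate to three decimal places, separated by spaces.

initial: κ=0.5597, φ=29.92°, ℓ=1.1313
cmd 1: set κ=0.1940 → (κ,φ,ℓ)=(0.1940,29.92°,1.1313) → tip=(0.1072,0.0617,1.1222)
cmd 2: set ℓ=3.1108 → (κ,φ,ℓ)=(0.1940,29.92°,3.1108) → tip=(0.7892,0.4542,2.9254)
cmd 3: set φ=332.04° → (κ,φ,ℓ)=(0.1940,332.04°,3.1108) → tip=(0.8042,-0.4269,2.9254)

0.804 -0.427 2.925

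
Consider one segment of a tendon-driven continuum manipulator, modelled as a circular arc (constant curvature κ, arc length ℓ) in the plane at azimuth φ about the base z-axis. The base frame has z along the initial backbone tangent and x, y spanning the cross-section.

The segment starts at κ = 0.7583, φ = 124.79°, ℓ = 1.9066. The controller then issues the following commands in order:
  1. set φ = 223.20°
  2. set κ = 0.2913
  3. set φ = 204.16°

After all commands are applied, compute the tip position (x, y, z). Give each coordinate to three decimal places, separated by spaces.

initial: κ=0.7583, φ=124.79°, ℓ=1.9066
cmd 1: set φ=223.20° → (κ,φ,ℓ)=(0.7583,223.20°,1.9066) → tip=(-0.8414,-0.7902,1.3084)
cmd 2: set κ=0.2913 → (κ,φ,ℓ)=(0.2913,223.20°,1.9066) → tip=(-0.3761,-0.3532,1.8101)
cmd 3: set φ=204.16° → (κ,φ,ℓ)=(0.2913,204.16°,1.9066) → tip=(-0.4708,-0.2112,1.8101)

-0.471 -0.211 1.810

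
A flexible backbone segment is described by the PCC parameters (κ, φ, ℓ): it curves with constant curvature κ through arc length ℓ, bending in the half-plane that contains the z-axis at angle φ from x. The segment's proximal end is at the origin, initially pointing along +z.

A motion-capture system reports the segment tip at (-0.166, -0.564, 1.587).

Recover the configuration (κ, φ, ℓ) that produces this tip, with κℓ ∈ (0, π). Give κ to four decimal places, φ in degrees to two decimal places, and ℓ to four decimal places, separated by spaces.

0.4105 253.60 1.7284

ρ = √(x²+y²) = √(-0.166² + -0.564²) = 0.58792
φ = atan2(y, x) mod 360° = atan2(-0.564, -0.166) = 253.5995°
|p|² = ρ² + z² = 0.58792² + 1.587² = 2.86422
κ = 2ρ / |p|² = 2×0.58792 / 2.86422 = 0.41053
θ = 2·atan2(ρ, z) = 2·atan2(0.58792, 1.587) = 0.70957 rad
ℓ = θ/κ = 0.70957/0.41053 = 1.72843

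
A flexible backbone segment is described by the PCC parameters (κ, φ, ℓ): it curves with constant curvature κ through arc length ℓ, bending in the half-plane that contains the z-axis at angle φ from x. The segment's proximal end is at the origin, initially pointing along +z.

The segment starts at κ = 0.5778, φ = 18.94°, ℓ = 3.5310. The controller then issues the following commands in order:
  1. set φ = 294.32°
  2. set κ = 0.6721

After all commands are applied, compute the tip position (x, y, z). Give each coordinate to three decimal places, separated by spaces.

initial: κ=0.5778, φ=18.94°, ℓ=3.5310
cmd 1: set φ=294.32° → (κ,φ,ℓ)=(0.5778,294.32°,3.5310) → tip=(1.0352,-2.2906,1.5435)
cmd 2: set κ=0.6721 → (κ,φ,ℓ)=(0.6721,294.32°,3.5310) → tip=(1.0533,-2.3307,1.0341)

1.053 -2.331 1.034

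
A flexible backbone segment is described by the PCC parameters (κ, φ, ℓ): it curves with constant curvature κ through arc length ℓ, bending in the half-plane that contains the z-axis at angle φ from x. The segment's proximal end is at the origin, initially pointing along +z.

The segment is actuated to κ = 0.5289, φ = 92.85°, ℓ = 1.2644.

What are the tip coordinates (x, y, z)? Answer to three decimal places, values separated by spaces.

-0.020 0.407 1.172

θ = κ·ℓ = 0.5289 × 1.2644 = 0.66874 rad
ρ = (1 − cos θ)/κ = (1 − 0.78460)/0.5289 = 0.40726
z = sin θ / κ = 0.62000/0.5289 = 1.17224
x = ρ cos φ = 0.40726 × cos(92.85°) = -0.02025
y = ρ sin φ = 0.40726 × sin(92.85°) = 0.40675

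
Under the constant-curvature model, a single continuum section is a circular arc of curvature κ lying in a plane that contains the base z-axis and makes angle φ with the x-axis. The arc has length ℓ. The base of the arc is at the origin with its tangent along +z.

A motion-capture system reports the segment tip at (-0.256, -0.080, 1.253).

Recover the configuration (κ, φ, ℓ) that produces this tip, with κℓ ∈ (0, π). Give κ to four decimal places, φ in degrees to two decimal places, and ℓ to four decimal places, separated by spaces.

ρ = √(x²+y²) = √(-0.256² + -0.080²) = 0.26821
φ = atan2(y, x) mod 360° = atan2(-0.080, -0.256) = 197.3540°
|p|² = ρ² + z² = 0.26821² + 1.253² = 1.64194
κ = 2ρ / |p|² = 2×0.26821 / 1.64194 = 0.32670
θ = 2·atan2(ρ, z) = 2·atan2(0.26821, 1.253) = 0.42174 rad
ℓ = θ/κ = 0.42174/0.32670 = 1.29093

0.3267 197.35 1.2909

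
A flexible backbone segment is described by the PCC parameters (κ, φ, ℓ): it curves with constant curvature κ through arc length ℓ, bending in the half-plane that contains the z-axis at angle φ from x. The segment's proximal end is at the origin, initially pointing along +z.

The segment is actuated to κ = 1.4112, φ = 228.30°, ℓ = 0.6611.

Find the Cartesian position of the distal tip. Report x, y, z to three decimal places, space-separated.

θ = κ·ℓ = 1.4112 × 0.6611 = 0.93294 rad
ρ = (1 − cos θ)/κ = (1 − 0.59547)/1.4112 = 0.28666
z = sin θ / κ = 0.80338/1.4112 = 0.56929
x = ρ cos φ = 0.28666 × cos(228.30°) = -0.19069
y = ρ sin φ = 0.28666 × sin(228.30°) = -0.21403

-0.191 -0.214 0.569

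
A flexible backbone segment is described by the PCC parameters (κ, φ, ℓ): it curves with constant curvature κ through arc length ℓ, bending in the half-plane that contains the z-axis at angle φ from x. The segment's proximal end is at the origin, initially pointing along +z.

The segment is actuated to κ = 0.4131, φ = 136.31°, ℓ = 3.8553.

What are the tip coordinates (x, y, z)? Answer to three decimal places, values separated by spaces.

θ = κ·ℓ = 0.4131 × 3.8553 = 1.59262 rad
ρ = (1 − cos θ)/κ = (1 − -0.02183)/0.4131 = 2.47356
z = sin θ / κ = 0.99976/0.4131 = 2.42014
x = ρ cos φ = 2.47356 × cos(136.31°) = -1.78860
y = ρ sin φ = 2.47356 × sin(136.31°) = 1.70862

-1.789 1.709 2.420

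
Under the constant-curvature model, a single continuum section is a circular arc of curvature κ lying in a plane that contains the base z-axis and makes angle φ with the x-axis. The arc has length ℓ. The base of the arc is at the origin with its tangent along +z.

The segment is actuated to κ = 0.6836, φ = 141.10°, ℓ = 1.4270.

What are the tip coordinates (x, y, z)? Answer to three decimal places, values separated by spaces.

θ = κ·ℓ = 0.6836 × 1.4270 = 0.97550 rad
ρ = (1 − cos θ)/κ = (1 − 0.56076)/0.6836 = 0.64254
z = sin θ / κ = 0.82798/0.6836 = 1.21121
x = ρ cos φ = 0.64254 × cos(141.10°) = -0.50006
y = ρ sin φ = 0.64254 × sin(141.10°) = 0.40349

-0.500 0.403 1.211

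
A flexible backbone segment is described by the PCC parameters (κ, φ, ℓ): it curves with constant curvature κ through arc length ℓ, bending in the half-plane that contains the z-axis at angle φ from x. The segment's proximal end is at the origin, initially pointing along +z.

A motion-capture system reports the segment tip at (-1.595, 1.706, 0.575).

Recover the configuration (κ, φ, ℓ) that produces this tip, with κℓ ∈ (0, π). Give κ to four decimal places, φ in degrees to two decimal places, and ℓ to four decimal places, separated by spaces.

0.8074 133.07 3.2930

ρ = √(x²+y²) = √(-1.595² + 1.706²) = 2.33548
φ = atan2(y, x) mod 360° = atan2(1.706, -1.595) = 133.0741°
|p|² = ρ² + z² = 2.33548² + 0.575² = 5.78509
κ = 2ρ / |p|² = 2×2.33548 / 5.78509 = 0.80741
θ = 2·atan2(ρ, z) = 2·atan2(2.33548, 0.575) = 2.65879 rad
ℓ = θ/κ = 2.65879/0.80741 = 3.29297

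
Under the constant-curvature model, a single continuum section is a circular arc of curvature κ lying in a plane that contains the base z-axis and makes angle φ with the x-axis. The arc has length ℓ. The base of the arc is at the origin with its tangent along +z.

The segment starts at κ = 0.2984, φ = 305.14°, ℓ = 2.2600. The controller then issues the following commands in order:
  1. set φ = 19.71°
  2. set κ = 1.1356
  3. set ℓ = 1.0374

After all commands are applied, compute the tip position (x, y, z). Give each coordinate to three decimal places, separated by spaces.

initial: κ=0.2984, φ=305.14°, ℓ=2.2600
cmd 1: set φ=19.71° → (κ,φ,ℓ)=(0.2984,19.71°,2.2600) → tip=(0.6906,0.2474,2.0925)
cmd 2: set κ=1.1356 → (κ,φ,ℓ)=(1.1356,19.71°,2.2600) → tip=(1.5246,0.5462,0.4790)
cmd 3: set ℓ=1.0374 → (κ,φ,ℓ)=(1.1356,19.71°,1.0374) → tip=(0.5117,0.1833,0.8136)

0.512 0.183 0.814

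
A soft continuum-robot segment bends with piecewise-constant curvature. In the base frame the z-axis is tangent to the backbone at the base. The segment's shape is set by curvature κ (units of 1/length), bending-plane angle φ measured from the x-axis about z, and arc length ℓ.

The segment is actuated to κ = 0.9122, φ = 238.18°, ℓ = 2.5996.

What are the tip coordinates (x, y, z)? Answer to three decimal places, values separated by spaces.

θ = κ·ℓ = 0.9122 × 2.5996 = 2.37136 rad
ρ = (1 − cos θ)/κ = (1 − -0.71775)/0.9122 = 1.88308
z = sin θ / κ = 0.69631/0.9122 = 0.76333
x = ρ cos φ = 1.88308 × cos(238.18°) = -0.99286
y = ρ sin φ = 1.88308 × sin(238.18°) = -1.60007

-0.993 -1.600 0.763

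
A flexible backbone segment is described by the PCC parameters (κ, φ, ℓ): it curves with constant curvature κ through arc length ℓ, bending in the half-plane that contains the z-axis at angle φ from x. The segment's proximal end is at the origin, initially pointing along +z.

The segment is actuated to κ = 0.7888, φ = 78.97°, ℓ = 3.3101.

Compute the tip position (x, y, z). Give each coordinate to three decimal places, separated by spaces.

θ = κ·ℓ = 0.7888 × 3.3101 = 2.61101 rad
ρ = (1 − cos θ)/κ = (1 − -0.86251)/0.7888 = 2.36120
z = sin θ / κ = 0.50604/0.7888 = 0.64153
x = ρ cos φ = 2.36120 × cos(78.97°) = 0.45175
y = ρ sin φ = 2.36120 × sin(78.97°) = 2.31758

0.452 2.318 0.642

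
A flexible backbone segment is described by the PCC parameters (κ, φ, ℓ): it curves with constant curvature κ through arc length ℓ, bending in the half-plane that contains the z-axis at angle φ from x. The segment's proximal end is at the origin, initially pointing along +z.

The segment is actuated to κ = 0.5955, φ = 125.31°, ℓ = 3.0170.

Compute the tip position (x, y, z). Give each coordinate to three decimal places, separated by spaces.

-1.188 1.677 1.637

θ = κ·ℓ = 0.5955 × 3.0170 = 1.79662 rad
ρ = (1 − cos θ)/κ = (1 − -0.22391)/0.5955 = 2.05527
z = sin θ / κ = 0.97461/0.5955 = 1.63662
x = ρ cos φ = 2.05527 × cos(125.31°) = -1.18795
y = ρ sin φ = 2.05527 × sin(125.31°) = 1.67717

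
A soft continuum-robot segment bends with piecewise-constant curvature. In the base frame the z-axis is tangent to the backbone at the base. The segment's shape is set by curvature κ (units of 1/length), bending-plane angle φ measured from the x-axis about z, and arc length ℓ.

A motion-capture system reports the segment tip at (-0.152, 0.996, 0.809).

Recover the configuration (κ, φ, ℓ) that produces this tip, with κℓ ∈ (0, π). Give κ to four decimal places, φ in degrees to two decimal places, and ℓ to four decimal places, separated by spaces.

ρ = √(x²+y²) = √(-0.152² + 0.996²) = 1.00753
φ = atan2(y, x) mod 360° = atan2(0.996, -0.152) = 98.6770°
|p|² = ρ² + z² = 1.00753² + 0.809² = 1.66960
κ = 2ρ / |p|² = 2×1.00753 / 1.66960 = 1.20691
θ = 2·atan2(ρ, z) = 2·atan2(1.00753, 0.809) = 1.78852 rad
ℓ = θ/κ = 1.78852/1.20691 = 1.48189

1.2069 98.68 1.4819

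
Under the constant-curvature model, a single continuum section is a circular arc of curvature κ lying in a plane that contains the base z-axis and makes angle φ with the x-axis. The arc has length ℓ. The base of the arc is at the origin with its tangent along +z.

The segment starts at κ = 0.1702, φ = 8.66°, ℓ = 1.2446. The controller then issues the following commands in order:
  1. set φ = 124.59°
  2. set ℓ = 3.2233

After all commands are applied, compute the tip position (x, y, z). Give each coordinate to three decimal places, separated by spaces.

-0.489 0.710 3.064

initial: κ=0.1702, φ=8.66°, ℓ=1.2446
cmd 1: set φ=124.59° → (κ,φ,ℓ)=(0.1702,124.59°,1.2446) → tip=(-0.0746,0.1081,1.2353)
cmd 2: set ℓ=3.2233 → (κ,φ,ℓ)=(0.1702,124.59°,3.2233) → tip=(-0.4895,0.7098,3.0640)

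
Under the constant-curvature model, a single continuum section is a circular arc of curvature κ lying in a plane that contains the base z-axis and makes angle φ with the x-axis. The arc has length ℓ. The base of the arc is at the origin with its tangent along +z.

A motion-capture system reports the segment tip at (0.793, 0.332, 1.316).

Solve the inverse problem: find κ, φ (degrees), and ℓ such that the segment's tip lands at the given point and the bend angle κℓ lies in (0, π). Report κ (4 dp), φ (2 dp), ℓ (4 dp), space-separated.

0.6958 22.72 1.6632

ρ = √(x²+y²) = √(0.793² + 0.332²) = 0.85969
φ = atan2(y, x) mod 360° = atan2(0.332, 0.793) = 22.7173°
|p|² = ρ² + z² = 0.85969² + 1.316² = 2.47093
κ = 2ρ / |p|² = 2×0.85969 / 2.47093 = 0.69585
θ = 2·atan2(ρ, z) = 2·atan2(0.85969, 1.316) = 1.15733 rad
ℓ = θ/κ = 1.15733/0.69585 = 1.66320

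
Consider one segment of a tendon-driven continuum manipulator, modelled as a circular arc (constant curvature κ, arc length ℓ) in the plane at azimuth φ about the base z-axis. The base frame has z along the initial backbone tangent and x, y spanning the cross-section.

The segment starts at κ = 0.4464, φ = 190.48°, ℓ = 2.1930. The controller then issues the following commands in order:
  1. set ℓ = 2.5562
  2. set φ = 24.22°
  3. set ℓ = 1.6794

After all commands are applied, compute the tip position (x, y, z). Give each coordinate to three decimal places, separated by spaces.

initial: κ=0.4464, φ=190.48°, ℓ=2.1930
cmd 1: set ℓ=2.5562 → (κ,φ,ℓ)=(0.4464,190.48°,2.5562) → tip=(-1.2851,-0.2377,2.0365)
cmd 2: set φ=24.22° → (κ,φ,ℓ)=(0.4464,24.22°,2.5562) → tip=(1.1919,0.5361,2.0365)
cmd 3: set ℓ=1.6794 → (κ,φ,ℓ)=(0.4464,24.22°,1.6794) → tip=(0.5477,0.2464,1.5265)

0.548 0.246 1.526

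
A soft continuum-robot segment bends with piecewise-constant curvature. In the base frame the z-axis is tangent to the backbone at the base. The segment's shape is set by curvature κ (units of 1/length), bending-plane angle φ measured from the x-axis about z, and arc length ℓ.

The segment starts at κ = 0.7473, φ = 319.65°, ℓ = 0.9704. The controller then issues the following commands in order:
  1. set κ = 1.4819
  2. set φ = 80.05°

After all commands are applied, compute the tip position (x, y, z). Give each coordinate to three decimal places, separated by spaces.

0.101 0.577 0.669

initial: κ=0.7473, φ=319.65°, ℓ=0.9704
cmd 1: set κ=1.4819 → (κ,φ,ℓ)=(1.4819,319.65°,0.9704) → tip=(0.4462,-0.3791,0.6689)
cmd 2: set φ=80.05° → (κ,φ,ℓ)=(1.4819,80.05°,0.9704) → tip=(0.1012,0.5767,0.6689)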